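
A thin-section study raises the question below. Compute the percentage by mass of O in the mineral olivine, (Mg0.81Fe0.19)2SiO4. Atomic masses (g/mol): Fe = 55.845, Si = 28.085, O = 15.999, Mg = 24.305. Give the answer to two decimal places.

41.92 weight percent

Formula mass = 1.62*24.305 + 0.38*55.845 + 1*28.085 + 4*15.999 = 152.676 g/mol, of which 63.996 g is O.
So O makes up 63.996/152.676 = 0.4192 of the mass, i.e. 41.92%.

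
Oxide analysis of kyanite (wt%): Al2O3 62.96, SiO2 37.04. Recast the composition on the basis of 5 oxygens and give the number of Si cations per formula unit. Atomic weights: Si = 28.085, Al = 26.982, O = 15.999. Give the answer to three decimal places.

0.999 Si apfu

62.96 wt% Al2O3 ÷ 101.961 g/mol = 0.61749 mol, giving 1.23498 Al and 1.85247 O.
37.04 wt% SiO2 ÷ 60.083 g/mol = 0.61648 mol, giving 0.61648 Si and 1.23296 O.
Oxygen sums to 3.08543; scaling by 5/3.08543 = 1.62052 puts the formula on 5 O.
Si: 0.61648 × 1.62052 = 0.999 atoms per formula unit.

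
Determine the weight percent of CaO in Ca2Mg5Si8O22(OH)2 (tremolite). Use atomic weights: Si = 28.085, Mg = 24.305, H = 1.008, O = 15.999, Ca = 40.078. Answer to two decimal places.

13.81 wt%

M(Ca2Mg5Si8O22(OH)2) = 812.353 g/mol; M(CaO) = 56.077 g/mol.
Moles CaO per formula unit = 2 Ca ÷ 1 = 2.0000.
CaO fraction = (2.0000 × 56.077) / 812.353 = 112.154/812.353 = 0.1381.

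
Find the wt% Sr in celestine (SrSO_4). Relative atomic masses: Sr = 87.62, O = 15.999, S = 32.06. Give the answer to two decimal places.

47.70 weight percent

Formula mass = 1*87.62 + 1*32.06 + 4*15.999 = 183.676 g/mol, of which 87.620 g is Sr.
So Sr makes up 87.620/183.676 = 0.4770 of the mass, i.e. 47.70%.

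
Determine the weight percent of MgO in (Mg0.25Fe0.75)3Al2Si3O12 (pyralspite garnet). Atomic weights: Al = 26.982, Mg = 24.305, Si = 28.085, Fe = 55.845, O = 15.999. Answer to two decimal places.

M((Mg0.25Fe0.75)3Al2Si3O12) = 474.087 g/mol; M(MgO) = 40.304 g/mol.
Moles MgO per formula unit = 0.75 Mg ÷ 1 = 0.7500.
MgO fraction = (0.7500 × 40.304) / 474.087 = 30.228/474.087 = 0.0638.

6.38 wt%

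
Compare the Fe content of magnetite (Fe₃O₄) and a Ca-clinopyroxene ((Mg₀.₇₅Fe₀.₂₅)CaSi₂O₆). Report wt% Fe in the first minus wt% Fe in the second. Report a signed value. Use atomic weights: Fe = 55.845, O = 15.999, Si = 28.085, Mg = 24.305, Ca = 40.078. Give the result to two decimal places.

66.14 percentage points

Fe in Fe₃O₄: molar mass 231.531 g/mol; 3×55.845 = 167.535 g → 72.36 wt%.
Fe in (Mg₀.₇₅Fe₀.₂₅)CaSi₂O₆: molar mass 224.432 g/mol; 0.25×55.845 = 13.961 g → 6.22 wt%.
Difference = 72.36 − 6.22 = 66.14 percentage points.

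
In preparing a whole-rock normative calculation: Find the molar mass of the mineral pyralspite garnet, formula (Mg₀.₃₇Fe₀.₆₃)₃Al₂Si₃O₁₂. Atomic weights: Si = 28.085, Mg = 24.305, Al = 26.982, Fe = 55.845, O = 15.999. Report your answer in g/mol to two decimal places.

462.73 g/mol

M = 1.11(24.305) + 1.89(55.845) + 2(26.982) + 3(28.085) + 12(15.999)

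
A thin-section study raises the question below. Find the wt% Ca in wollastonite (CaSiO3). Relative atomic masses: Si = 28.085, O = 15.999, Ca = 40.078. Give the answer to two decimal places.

Molar mass of CaSiO3: 1*40.078 + 1*28.085 + 3*15.999 = 116.160 g/mol.
Mass of Ca per formula unit: 1 × 40.078 = 40.078 g.
Weight fraction Ca = 40.078 / 116.160 = 0.3450.

34.50 wt%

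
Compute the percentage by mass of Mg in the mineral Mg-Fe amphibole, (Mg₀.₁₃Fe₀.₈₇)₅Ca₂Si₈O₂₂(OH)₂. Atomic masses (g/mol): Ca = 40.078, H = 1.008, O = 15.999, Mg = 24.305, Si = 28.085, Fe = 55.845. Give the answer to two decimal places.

1.66 wt%

M((Mg₀.₁₃Fe₀.₈₇)₅Ca₂Si₈O₂₂(OH)₂) = 949.552 g/mol.
Mg contributes 0.65 × 24.305 = 15.798 g per mole.
15.798/949.552 = 0.0166 → 1.66%.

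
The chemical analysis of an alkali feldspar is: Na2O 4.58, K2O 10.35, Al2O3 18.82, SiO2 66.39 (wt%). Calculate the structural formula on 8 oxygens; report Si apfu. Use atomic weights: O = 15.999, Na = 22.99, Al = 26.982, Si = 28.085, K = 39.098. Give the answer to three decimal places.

Na2O: 4.58/61.979 = 0.07390 mol → 0.14780 mol Na, 0.07390 mol O.
K2O: 10.35/94.195 = 0.10988 mol → 0.21976 mol K, 0.10988 mol O.
Al2O3: 18.82/101.961 = 0.18458 mol → 0.36916 mol Al, 0.55374 mol O.
SiO2: 66.39/60.083 = 1.10497 mol → 1.10497 mol Si, 2.20994 mol O.
Total oxygen = 2.94746 mol. Normalization factor = 8/2.94746 = 2.71420.
Si per 8 O = 1.10497 × 2.71420 = 2.999.

2.999 Si apfu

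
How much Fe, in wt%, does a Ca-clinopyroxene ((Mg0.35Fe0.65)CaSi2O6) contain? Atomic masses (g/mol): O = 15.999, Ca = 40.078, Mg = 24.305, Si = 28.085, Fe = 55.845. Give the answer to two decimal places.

15.31 wt%

Formula mass = 0.35*24.305 + 0.65*55.845 + 1*40.078 + 2*28.085 + 6*15.999 = 237.048 g/mol, of which 36.299 g is Fe.
So Fe makes up 36.299/237.048 = 0.1531 of the mass, i.e. 15.31%.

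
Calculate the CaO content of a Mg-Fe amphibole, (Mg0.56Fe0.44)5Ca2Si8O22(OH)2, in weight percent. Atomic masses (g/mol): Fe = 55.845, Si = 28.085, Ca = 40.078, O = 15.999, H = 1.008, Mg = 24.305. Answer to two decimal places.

12.72 wt%

Molar mass of (Mg0.56Fe0.44)5Ca2Si8O22(OH)2 = 2.80×24.305 + 2.20×55.845 + 2×40.078 + 8×28.085 + 24×15.999 + 2×1.008 = 881.741 g/mol.
Each formula unit contains 2 Ca, equivalent to 2/1 = 2.0000 mol CaO.
M(CaO) = 1×40.078 + 1×15.999 = 56.077 g/mol.
Mass of CaO per formula unit = 2.0000 × 56.077 = 112.154 g.
CaO wt% = 112.154 / 881.741 × 100 = 12.72%.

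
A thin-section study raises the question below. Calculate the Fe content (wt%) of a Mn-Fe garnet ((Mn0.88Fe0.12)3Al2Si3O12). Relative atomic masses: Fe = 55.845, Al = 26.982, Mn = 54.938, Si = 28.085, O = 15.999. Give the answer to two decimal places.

4.06 wt%

Formula mass = 2.64*54.938 + 0.36*55.845 + 2*26.982 + 3*28.085 + 12*15.999 = 495.348 g/mol, of which 20.104 g is Fe.
So Fe makes up 20.104/495.348 = 0.0406 of the mass, i.e. 4.06%.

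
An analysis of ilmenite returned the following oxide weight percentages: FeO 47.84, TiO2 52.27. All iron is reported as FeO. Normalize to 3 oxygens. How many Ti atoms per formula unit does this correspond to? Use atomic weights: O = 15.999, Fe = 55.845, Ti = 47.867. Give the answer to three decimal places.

47.84 wt% FeO ÷ 71.844 g/mol = 0.66589 mol, giving 0.66589 Fe and 0.66589 O.
52.27 wt% TiO2 ÷ 79.865 g/mol = 0.65448 mol, giving 0.65448 Ti and 1.30896 O.
Oxygen sums to 1.97485; scaling by 3/1.97485 = 1.51910 puts the formula on 3 O.
Ti: 0.65448 × 1.51910 = 0.994 atoms per formula unit.

0.994 Ti apfu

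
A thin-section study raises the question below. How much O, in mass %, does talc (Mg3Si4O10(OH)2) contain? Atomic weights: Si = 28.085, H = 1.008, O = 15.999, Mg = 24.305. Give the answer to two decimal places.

50.62 mass %

Molar mass of Mg3Si4O10(OH)2: 3×24.305 + 4×28.085 + 12×15.999 + 2×1.008 = 379.259 g/mol.
Mass of O per formula unit: 12 × 15.999 = 191.988 g.
Weight fraction O = 191.988 / 379.259 = 0.5062.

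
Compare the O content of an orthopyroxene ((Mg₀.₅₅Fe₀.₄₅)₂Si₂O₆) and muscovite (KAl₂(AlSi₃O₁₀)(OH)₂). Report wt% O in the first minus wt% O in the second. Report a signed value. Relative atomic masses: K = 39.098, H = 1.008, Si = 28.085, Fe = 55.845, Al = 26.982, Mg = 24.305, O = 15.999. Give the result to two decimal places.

-6.31 percentage points

First mineral: 95.994 g O in 229.160 g formula = 41.89 wt% O.
Second mineral: 191.988 g O in 398.303 g formula = 48.20 wt% O.
41.89% − 48.20% gives a difference of -6.31 percentage points.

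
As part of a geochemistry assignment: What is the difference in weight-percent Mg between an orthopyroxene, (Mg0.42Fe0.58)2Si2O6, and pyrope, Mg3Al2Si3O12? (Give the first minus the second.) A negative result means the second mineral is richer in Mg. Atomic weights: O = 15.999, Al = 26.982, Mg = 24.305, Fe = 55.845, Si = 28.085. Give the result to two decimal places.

First mineral: 20.416 g Mg in 237.360 g formula = 8.60 wt% Mg.
Second mineral: 72.915 g Mg in 403.122 g formula = 18.09 wt% Mg.
8.60% − 18.09% gives a difference of -9.49 percentage points.

-9.49 percentage points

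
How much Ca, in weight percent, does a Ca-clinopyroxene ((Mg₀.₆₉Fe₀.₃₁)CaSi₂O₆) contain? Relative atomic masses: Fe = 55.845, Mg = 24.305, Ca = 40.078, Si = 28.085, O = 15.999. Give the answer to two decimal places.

Formula mass = 0.69·24.305 + 0.31·55.845 + 1·40.078 + 2·28.085 + 6·15.999 = 226.324 g/mol, of which 40.078 g is Ca.
So Ca makes up 40.078/226.324 = 0.1771 of the mass, i.e. 17.71%.

17.71 weight percent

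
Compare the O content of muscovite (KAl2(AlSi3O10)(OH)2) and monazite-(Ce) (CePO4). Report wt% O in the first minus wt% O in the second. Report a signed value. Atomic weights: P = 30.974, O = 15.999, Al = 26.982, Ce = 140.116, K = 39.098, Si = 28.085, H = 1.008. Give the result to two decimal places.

M(KAl2(AlSi3O10)(OH)2) = 398.303 g/mol, so wt% O = 191.988/398.303 × 100 = 48.20%.
M(CePO4) = 235.086 g/mol, so wt% O = 63.996/235.086 × 100 = 27.22%.
48.20 − 27.22 = 20.98 pp.

20.98 percentage points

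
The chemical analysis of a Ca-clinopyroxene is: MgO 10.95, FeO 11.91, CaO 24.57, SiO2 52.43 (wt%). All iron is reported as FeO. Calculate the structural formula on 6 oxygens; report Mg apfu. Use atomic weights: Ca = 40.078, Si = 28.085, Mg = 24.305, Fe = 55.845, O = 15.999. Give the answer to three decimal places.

0.622 Mg apfu

MgO (M=40.304): mol = 0.27169; Mg = 0.27169, O = 0.27169.
FeO (M=71.844): mol = 0.16578; Fe = 0.16578, O = 0.16578.
CaO (M=56.077): mol = 0.43815; Ca = 0.43815, O = 0.43815.
SiO2 (M=60.083): mol = 0.87263; Si = 0.87263, O = 1.74526.
ΣO = 2.62088; factor = 6/ΣO = 2.28931.
Mg apfu = 0.27169 × 2.28931 = 0.622.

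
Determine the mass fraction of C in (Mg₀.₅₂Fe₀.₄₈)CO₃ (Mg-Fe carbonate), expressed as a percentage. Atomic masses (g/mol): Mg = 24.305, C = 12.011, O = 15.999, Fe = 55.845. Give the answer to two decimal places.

12.08 weight percent

M((Mg₀.₅₂Fe₀.₄₈)CO₃) = 99.452 g/mol.
C contributes 1 × 12.011 = 12.011 g per mole.
12.011/99.452 = 0.1208 → 12.08%.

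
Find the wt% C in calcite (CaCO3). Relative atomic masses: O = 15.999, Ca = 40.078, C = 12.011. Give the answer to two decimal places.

Molar mass of CaCO3: 1*40.078 + 1*12.011 + 3*15.999 = 100.086 g/mol.
Mass of C per formula unit: 1 × 12.011 = 12.011 g.
Weight fraction C = 12.011 / 100.086 = 0.1200.

12.00 wt%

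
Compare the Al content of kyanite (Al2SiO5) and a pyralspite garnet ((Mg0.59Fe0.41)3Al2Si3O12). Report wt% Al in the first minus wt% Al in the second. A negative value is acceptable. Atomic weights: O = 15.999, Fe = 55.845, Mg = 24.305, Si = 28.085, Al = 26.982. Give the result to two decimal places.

21.09 percentage points

Al in Al2SiO5: molar mass 162.044 g/mol; 2×26.982 = 53.964 g → 33.30 wt%.
Al in (Mg0.59Fe0.41)3Al2Si3O12: molar mass 441.916 g/mol; 2×26.982 = 53.964 g → 12.21 wt%.
Difference = 33.30 − 12.21 = 21.09 percentage points.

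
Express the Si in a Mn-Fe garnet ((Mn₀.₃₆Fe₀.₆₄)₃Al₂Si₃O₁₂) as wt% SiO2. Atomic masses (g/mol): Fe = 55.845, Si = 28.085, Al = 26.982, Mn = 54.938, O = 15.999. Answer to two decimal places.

M((Mn₀.₃₆Fe₀.₆₄)₃Al₂Si₃O₁₂) = 496.762 g/mol; M(SiO2) = 60.083 g/mol.
Moles SiO2 per formula unit = 3 Si ÷ 1 = 3.0000.
SiO2 fraction = (3.0000 × 60.083) / 496.762 = 180.249/496.762 = 0.3628.

36.28 wt%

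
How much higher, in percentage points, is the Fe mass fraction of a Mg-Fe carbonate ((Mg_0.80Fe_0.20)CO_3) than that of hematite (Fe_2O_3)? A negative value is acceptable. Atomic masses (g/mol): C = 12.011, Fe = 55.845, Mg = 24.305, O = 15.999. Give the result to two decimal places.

-57.62 percentage points

M((Mg_0.80Fe_0.20)CO_3) = 90.621 g/mol, so wt% Fe = 11.169/90.621 × 100 = 12.32%.
M(Fe_2O_3) = 159.687 g/mol, so wt% Fe = 111.690/159.687 × 100 = 69.94%.
12.32 − 69.94 = -57.62 pp.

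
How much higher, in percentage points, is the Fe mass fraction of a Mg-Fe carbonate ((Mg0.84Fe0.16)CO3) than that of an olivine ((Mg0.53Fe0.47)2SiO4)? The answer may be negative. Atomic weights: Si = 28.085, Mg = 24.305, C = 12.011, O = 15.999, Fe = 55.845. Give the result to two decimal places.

First mineral: 8.935 g Fe in 89.359 g formula = 10.00 wt% Fe.
Second mineral: 52.494 g Fe in 170.339 g formula = 30.82 wt% Fe.
10.00% − 30.82% gives a difference of -20.82 percentage points.

-20.82 percentage points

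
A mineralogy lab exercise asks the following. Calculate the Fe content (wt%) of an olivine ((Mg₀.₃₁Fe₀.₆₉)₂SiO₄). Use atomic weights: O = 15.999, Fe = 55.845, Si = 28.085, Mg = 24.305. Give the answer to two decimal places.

41.83 wt%

M((Mg₀.₃₁Fe₀.₆₉)₂SiO₄) = 184.216 g/mol.
Fe contributes 1.38 × 55.845 = 77.066 g per mole.
77.066/184.216 = 0.4183 → 41.83%.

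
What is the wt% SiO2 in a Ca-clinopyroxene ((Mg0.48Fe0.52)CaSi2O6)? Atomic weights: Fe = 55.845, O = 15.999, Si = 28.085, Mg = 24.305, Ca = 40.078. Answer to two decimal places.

51.58 wt%

Molar mass of (Mg0.48Fe0.52)CaSi2O6 = 0.48×24.305 + 0.52×55.845 + 1×40.078 + 2×28.085 + 6×15.999 = 232.948 g/mol.
Each formula unit contains 2 Si, equivalent to 2/1 = 2.0000 mol SiO2.
M(SiO2) = 1×28.085 + 2×15.999 = 60.083 g/mol.
Mass of SiO2 per formula unit = 2.0000 × 60.083 = 120.166 g.
SiO2 wt% = 120.166 / 232.948 × 100 = 51.58%.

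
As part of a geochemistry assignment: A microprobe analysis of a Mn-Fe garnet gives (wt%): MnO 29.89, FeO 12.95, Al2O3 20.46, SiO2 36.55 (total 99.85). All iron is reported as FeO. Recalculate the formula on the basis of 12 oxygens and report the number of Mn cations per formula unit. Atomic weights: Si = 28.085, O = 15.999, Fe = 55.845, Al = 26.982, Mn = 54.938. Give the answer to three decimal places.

MnO: 29.89/70.937 = 0.42136 mol → 0.42136 mol Mn, 0.42136 mol O.
FeO: 12.95/71.844 = 0.18025 mol → 0.18025 mol Fe, 0.18025 mol O.
Al2O3: 20.46/101.961 = 0.20066 mol → 0.40132 mol Al, 0.60198 mol O.
SiO2: 36.55/60.083 = 0.60833 mol → 0.60833 mol Si, 1.21666 mol O.
Total oxygen = 2.42025 mol. Normalization factor = 12/2.42025 = 4.95817.
Mn per 12 O = 0.42136 × 4.95817 = 2.089.

2.089 Mn apfu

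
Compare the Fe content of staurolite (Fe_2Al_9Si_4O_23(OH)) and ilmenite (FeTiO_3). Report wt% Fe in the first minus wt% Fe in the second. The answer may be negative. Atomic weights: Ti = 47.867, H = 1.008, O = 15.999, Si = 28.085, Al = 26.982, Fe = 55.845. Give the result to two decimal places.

Fe in Fe_2Al_9Si_4O_23(OH): molar mass 851.852 g/mol; 2×55.845 = 111.690 g → 13.11 wt%.
Fe in FeTiO_3: molar mass 151.709 g/mol; 1×55.845 = 55.845 g → 36.81 wt%.
Difference = 13.11 − 36.81 = -23.70 percentage points.

-23.70 percentage points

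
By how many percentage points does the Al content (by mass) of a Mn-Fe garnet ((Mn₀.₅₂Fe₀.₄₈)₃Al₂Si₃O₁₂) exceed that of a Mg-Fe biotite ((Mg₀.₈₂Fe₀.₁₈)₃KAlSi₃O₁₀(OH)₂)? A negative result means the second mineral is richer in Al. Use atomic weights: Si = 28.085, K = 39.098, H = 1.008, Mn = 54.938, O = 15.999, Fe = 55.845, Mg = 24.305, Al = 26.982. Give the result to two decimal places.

Al in (Mn₀.₅₂Fe₀.₄₈)₃Al₂Si₃O₁₂: molar mass 496.327 g/mol; 2×26.982 = 53.964 g → 10.87 wt%.
Al in (Mg₀.₈₂Fe₀.₁₈)₃KAlSi₃O₁₀(OH)₂: molar mass 434.286 g/mol; 1×26.982 = 26.982 g → 6.21 wt%.
Difference = 10.87 − 6.21 = 4.66 percentage points.

4.66 percentage points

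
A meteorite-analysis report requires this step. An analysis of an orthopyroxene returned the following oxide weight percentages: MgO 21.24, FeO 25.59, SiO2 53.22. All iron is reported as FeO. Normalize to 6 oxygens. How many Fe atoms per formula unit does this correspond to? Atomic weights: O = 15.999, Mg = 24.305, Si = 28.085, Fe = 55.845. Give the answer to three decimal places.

0.805 Fe apfu

21.24 wt% MgO ÷ 40.304 g/mol = 0.52699 mol, giving 0.52699 Mg and 0.52699 O.
25.59 wt% FeO ÷ 71.844 g/mol = 0.35619 mol, giving 0.35619 Fe and 0.35619 O.
53.22 wt% SiO2 ÷ 60.083 g/mol = 0.88577 mol, giving 0.88577 Si and 1.77154 O.
Oxygen sums to 2.65472; scaling by 6/2.65472 = 2.26013 puts the formula on 6 O.
Fe: 0.35619 × 2.26013 = 0.805 atoms per formula unit.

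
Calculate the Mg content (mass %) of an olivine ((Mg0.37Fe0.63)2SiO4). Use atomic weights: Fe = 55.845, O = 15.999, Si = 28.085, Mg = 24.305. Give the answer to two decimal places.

9.97 mass %

Formula mass = 0.74·24.305 + 1.26·55.845 + 1·28.085 + 4·15.999 = 180.431 g/mol, of which 17.986 g is Mg.
So Mg makes up 17.986/180.431 = 0.0997 of the mass, i.e. 9.97%.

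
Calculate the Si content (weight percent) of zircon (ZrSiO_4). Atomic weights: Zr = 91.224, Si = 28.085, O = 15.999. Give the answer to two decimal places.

15.32 weight percent

Formula mass = 1*91.224 + 1*28.085 + 4*15.999 = 183.305 g/mol, of which 28.085 g is Si.
So Si makes up 28.085/183.305 = 0.1532 of the mass, i.e. 15.32%.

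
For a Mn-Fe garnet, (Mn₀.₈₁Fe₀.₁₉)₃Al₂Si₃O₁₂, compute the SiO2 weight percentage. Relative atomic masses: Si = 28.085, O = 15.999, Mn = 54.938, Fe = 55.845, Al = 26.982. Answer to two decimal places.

Molar mass of (Mn₀.₈₁Fe₀.₁₉)₃Al₂Si₃O₁₂ = 2.43·54.938 + 0.57·55.845 + 2·26.982 + 3·28.085 + 12·15.999 = 495.538 g/mol.
Each formula unit contains 3 Si, equivalent to 3/1 = 3.0000 mol SiO2.
M(SiO2) = 1×28.085 + 2×15.999 = 60.083 g/mol.
Mass of SiO2 per formula unit = 3.0000 × 60.083 = 180.249 g.
SiO2 wt% = 180.249 / 495.538 × 100 = 36.37%.

36.37 wt%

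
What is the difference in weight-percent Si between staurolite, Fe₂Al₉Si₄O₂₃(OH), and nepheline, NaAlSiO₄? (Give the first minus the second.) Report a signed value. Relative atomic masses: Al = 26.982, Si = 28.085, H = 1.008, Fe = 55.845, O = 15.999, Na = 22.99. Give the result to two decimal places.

-6.58 percentage points

Si in Fe₂Al₉Si₄O₂₃(OH): molar mass 851.852 g/mol; 4×28.085 = 112.340 g → 13.19 wt%.
Si in NaAlSiO₄: molar mass 142.053 g/mol; 1×28.085 = 28.085 g → 19.77 wt%.
Difference = 13.19 − 19.77 = -6.58 percentage points.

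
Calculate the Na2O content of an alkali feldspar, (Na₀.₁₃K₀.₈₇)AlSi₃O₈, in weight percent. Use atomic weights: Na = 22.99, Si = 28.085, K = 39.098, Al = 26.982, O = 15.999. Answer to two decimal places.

1.46 wt%

Molar mass of (Na₀.₁₃K₀.₈₇)AlSi₃O₈ = 0.13·22.99 + 0.87·39.098 + 1·26.982 + 3·28.085 + 8·15.999 = 276.233 g/mol.
Each formula unit contains 0.13 Na, equivalent to 0.13/2 = 0.0650 mol Na2O.
M(Na2O) = 2×22.99 + 1×15.999 = 61.979 g/mol.
Mass of Na2O per formula unit = 0.0650 × 61.979 = 4.029 g.
Na2O wt% = 4.029 / 276.233 × 100 = 1.46%.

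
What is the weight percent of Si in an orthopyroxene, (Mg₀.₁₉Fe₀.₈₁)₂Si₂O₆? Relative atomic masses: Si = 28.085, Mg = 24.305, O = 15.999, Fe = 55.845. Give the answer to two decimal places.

Molar mass of (Mg₀.₁₉Fe₀.₈₁)₂Si₂O₆: 0.38×24.305 + 1.62×55.845 + 2×28.085 + 6×15.999 = 251.869 g/mol.
Mass of Si per formula unit: 2 × 28.085 = 56.170 g.
Weight fraction Si = 56.170 / 251.869 = 0.2230.

22.30 mass %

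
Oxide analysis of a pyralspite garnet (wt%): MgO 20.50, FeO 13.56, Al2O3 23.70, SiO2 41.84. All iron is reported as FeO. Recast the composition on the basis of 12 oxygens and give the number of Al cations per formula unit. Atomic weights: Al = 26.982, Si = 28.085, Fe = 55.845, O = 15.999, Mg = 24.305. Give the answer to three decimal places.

MgO: 20.50/40.304 = 0.50863 mol → 0.50863 mol Mg, 0.50863 mol O.
FeO: 13.56/71.844 = 0.18874 mol → 0.18874 mol Fe, 0.18874 mol O.
Al2O3: 23.70/101.961 = 0.23244 mol → 0.46488 mol Al, 0.69732 mol O.
SiO2: 41.84/60.083 = 0.69637 mol → 0.69637 mol Si, 1.39274 mol O.
Total oxygen = 2.78743 mol. Normalization factor = 12/2.78743 = 4.30504.
Al per 12 O = 0.46488 × 4.30504 = 2.001.

2.001 Al apfu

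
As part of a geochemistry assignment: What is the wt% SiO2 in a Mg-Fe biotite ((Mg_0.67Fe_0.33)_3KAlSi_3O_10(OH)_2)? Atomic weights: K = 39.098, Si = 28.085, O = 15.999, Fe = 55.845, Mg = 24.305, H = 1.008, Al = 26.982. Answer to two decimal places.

Formula mass = 448.479 g/mol.
3 Si → 3.0000 mol SiO2 per formula unit; M(SiO2) = 60.083, so SiO2 mass = 180.249 g.
180.249/448.479 × 100 = 40.19 wt%.

40.19 wt%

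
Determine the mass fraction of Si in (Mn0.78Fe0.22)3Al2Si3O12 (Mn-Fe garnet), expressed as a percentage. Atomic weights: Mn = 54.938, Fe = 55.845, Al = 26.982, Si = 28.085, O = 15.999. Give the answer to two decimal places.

M((Mn0.78Fe0.22)3Al2Si3O12) = 495.620 g/mol.
Si contributes 3 × 28.085 = 84.255 g per mole.
84.255/495.620 = 0.1700 → 17.00%.

17.00 mass %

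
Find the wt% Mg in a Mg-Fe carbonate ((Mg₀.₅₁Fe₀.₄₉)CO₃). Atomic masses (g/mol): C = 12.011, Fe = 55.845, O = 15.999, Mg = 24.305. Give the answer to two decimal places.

Formula mass = 0.51×24.305 + 0.49×55.845 + 1×12.011 + 3×15.999 = 99.768 g/mol, of which 12.396 g is Mg.
So Mg makes up 12.396/99.768 = 0.1242 of the mass, i.e. 12.42%.

12.42 mass %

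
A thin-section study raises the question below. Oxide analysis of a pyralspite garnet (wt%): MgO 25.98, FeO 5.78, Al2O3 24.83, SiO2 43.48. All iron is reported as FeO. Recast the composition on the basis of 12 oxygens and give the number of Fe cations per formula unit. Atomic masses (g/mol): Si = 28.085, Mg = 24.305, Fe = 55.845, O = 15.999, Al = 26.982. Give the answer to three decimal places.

MgO: 25.98/40.304 = 0.64460 mol → 0.64460 mol Mg, 0.64460 mol O.
FeO: 5.78/71.844 = 0.08045 mol → 0.08045 mol Fe, 0.08045 mol O.
Al2O3: 24.83/101.961 = 0.24352 mol → 0.48704 mol Al, 0.73056 mol O.
SiO2: 43.48/60.083 = 0.72367 mol → 0.72367 mol Si, 1.44734 mol O.
Total oxygen = 2.90295 mol. Normalization factor = 12/2.90295 = 4.13373.
Fe per 12 O = 0.08045 × 4.13373 = 0.333.

0.333 Fe apfu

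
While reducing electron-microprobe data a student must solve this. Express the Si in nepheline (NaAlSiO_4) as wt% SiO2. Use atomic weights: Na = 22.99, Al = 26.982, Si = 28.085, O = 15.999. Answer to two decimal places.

42.30 wt%

Molar mass of NaAlSiO_4 = 1×22.99 + 1×26.982 + 1×28.085 + 4×15.999 = 142.053 g/mol.
Each formula unit contains 1 Si, equivalent to 1/1 = 1.0000 mol SiO2.
M(SiO2) = 1×28.085 + 2×15.999 = 60.083 g/mol.
Mass of SiO2 per formula unit = 1.0000 × 60.083 = 60.083 g.
SiO2 wt% = 60.083 / 142.053 × 100 = 42.30%.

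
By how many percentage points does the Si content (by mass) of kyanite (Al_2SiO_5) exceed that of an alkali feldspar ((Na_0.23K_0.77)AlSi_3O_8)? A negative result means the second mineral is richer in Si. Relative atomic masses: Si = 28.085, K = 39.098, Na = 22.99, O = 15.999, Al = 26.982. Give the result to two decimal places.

-13.35 percentage points

Si in Al_2SiO_5: molar mass 162.044 g/mol; 1×28.085 = 28.085 g → 17.33 wt%.
Si in (Na_0.23K_0.77)AlSi_3O_8: molar mass 274.622 g/mol; 3×28.085 = 84.255 g → 30.68 wt%.
Difference = 17.33 − 30.68 = -13.35 percentage points.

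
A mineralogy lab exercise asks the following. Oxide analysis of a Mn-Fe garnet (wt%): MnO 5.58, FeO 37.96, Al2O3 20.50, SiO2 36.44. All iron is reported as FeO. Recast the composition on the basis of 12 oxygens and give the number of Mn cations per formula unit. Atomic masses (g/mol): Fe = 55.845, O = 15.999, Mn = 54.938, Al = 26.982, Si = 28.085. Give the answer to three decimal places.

MnO: 5.58/70.937 = 0.07866 mol → 0.07866 mol Mn, 0.07866 mol O.
FeO: 37.96/71.844 = 0.52837 mol → 0.52837 mol Fe, 0.52837 mol O.
Al2O3: 20.50/101.961 = 0.20106 mol → 0.40212 mol Al, 0.60318 mol O.
SiO2: 36.44/60.083 = 0.60649 mol → 0.60649 mol Si, 1.21298 mol O.
Total oxygen = 2.42319 mol. Normalization factor = 12/2.42319 = 4.95215.
Mn per 12 O = 0.07866 × 4.95215 = 0.390.

0.390 Mn apfu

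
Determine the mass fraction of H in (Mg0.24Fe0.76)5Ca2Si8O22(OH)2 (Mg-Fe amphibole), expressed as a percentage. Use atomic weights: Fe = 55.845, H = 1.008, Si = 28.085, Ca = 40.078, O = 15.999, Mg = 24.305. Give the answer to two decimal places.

Molar mass of (Mg0.24Fe0.76)5Ca2Si8O22(OH)2: 1.20*24.305 + 3.80*55.845 + 2*40.078 + 8*28.085 + 24*15.999 + 2*1.008 = 932.205 g/mol.
Mass of H per formula unit: 2 × 1.008 = 2.016 g.
Weight fraction H = 2.016 / 932.205 = 0.0022.

0.22 mass %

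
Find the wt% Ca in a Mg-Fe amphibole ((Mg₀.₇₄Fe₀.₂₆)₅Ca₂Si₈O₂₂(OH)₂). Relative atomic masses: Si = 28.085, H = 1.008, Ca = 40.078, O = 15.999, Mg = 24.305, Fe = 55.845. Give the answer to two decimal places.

Formula mass = 3.70×24.305 + 1.30×55.845 + 2×40.078 + 8×28.085 + 24×15.999 + 2×1.008 = 853.355 g/mol, of which 80.156 g is Ca.
So Ca makes up 80.156/853.355 = 0.0939 of the mass, i.e. 9.39%.

9.39 weight percent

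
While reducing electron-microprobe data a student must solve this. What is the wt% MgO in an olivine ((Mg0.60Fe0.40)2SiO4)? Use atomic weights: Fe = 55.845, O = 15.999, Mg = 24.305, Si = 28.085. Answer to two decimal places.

M((Mg0.60Fe0.40)2SiO4) = 165.923 g/mol; M(MgO) = 40.304 g/mol.
Moles MgO per formula unit = 1.20 Mg ÷ 1 = 1.2000.
MgO fraction = (1.2000 × 40.304) / 165.923 = 48.365/165.923 = 0.2915.

29.15 wt%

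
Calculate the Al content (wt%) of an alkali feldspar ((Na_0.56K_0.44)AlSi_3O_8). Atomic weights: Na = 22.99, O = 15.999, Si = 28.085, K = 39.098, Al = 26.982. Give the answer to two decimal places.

10.02 wt%

M((Na_0.56K_0.44)AlSi_3O_8) = 269.307 g/mol.
Al contributes 1 × 26.982 = 26.982 g per mole.
26.982/269.307 = 0.1002 → 10.02%.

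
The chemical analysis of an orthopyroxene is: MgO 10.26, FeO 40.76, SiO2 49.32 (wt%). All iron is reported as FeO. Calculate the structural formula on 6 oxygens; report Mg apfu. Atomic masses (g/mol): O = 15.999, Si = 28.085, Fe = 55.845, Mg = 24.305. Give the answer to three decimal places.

10.26 wt% MgO ÷ 40.304 g/mol = 0.25457 mol, giving 0.25457 Mg and 0.25457 O.
40.76 wt% FeO ÷ 71.844 g/mol = 0.56734 mol, giving 0.56734 Fe and 0.56734 O.
49.32 wt% SiO2 ÷ 60.083 g/mol = 0.82086 mol, giving 0.82086 Si and 1.64172 O.
Oxygen sums to 2.46363; scaling by 6/2.46363 = 2.43543 puts the formula on 6 O.
Mg: 0.25457 × 2.43543 = 0.620 atoms per formula unit.

0.620 Mg apfu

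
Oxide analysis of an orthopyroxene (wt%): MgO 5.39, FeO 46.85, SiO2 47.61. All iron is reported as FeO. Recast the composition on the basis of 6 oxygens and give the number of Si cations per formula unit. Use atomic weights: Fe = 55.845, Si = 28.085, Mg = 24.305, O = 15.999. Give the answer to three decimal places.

2.006 Si apfu

5.39 wt% MgO ÷ 40.304 g/mol = 0.13373 mol, giving 0.13373 Mg and 0.13373 O.
46.85 wt% FeO ÷ 71.844 g/mol = 0.65211 mol, giving 0.65211 Fe and 0.65211 O.
47.61 wt% SiO2 ÷ 60.083 g/mol = 0.79240 mol, giving 0.79240 Si and 1.58480 O.
Oxygen sums to 2.37064; scaling by 6/2.37064 = 2.53096 puts the formula on 6 O.
Si: 0.79240 × 2.53096 = 2.006 atoms per formula unit.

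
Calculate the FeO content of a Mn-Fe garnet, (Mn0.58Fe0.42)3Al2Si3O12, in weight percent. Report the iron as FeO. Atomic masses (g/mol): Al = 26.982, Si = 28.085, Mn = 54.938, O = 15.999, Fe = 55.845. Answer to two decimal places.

18.24 wt%

M((Mn0.58Fe0.42)3Al2Si3O12) = 496.164 g/mol; M(FeO) = 71.844 g/mol.
Moles FeO per formula unit = 1.26 Fe ÷ 1 = 1.2600.
FeO fraction = (1.2600 × 71.844) / 496.164 = 90.523/496.164 = 0.1824.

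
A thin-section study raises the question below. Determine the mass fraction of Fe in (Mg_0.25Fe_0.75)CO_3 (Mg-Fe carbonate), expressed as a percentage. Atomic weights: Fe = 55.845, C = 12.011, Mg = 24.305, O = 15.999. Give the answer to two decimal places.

Formula mass = 0.25×24.305 + 0.75×55.845 + 1×12.011 + 3×15.999 = 107.968 g/mol, of which 41.884 g is Fe.
So Fe makes up 41.884/107.968 = 0.3879 of the mass, i.e. 38.79%.

38.79 weight percent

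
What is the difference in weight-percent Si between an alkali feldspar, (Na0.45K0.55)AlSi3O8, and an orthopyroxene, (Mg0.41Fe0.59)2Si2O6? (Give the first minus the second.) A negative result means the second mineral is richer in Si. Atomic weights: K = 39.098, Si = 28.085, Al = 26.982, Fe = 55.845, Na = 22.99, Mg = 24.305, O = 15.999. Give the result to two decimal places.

First mineral: 84.255 g Si in 271.078 g formula = 31.08 wt% Si.
Second mineral: 56.170 g Si in 237.991 g formula = 23.60 wt% Si.
31.08% − 23.60% gives a difference of 7.48 percentage points.

7.48 percentage points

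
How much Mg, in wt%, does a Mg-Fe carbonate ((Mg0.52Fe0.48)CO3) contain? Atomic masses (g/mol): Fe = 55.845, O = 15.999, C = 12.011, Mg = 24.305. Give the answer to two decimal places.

12.71 wt%

Formula mass = 0.52*24.305 + 0.48*55.845 + 1*12.011 + 3*15.999 = 99.452 g/mol, of which 12.639 g is Mg.
So Mg makes up 12.639/99.452 = 0.1271 of the mass, i.e. 12.71%.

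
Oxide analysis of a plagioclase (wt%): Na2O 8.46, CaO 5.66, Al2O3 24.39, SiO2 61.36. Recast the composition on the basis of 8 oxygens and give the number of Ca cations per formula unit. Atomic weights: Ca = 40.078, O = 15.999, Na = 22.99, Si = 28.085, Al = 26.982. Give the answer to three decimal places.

0.269 Ca apfu

Na2O: 8.46/61.979 = 0.13650 mol → 0.27300 mol Na, 0.13650 mol O.
CaO: 5.66/56.077 = 0.10093 mol → 0.10093 mol Ca, 0.10093 mol O.
Al2O3: 24.39/101.961 = 0.23921 mol → 0.47842 mol Al, 0.71763 mol O.
SiO2: 61.36/60.083 = 1.02125 mol → 1.02125 mol Si, 2.04250 mol O.
Total oxygen = 2.99756 mol. Normalization factor = 8/2.99756 = 2.66884.
Ca per 8 O = 0.10093 × 2.66884 = 0.269.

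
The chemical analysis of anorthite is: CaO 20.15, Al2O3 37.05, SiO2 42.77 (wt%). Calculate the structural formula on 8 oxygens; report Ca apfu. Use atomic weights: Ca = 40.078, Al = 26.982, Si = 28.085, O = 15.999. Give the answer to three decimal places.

1.001 Ca apfu

CaO (M=56.077): mol = 0.35933; Ca = 0.35933, O = 0.35933.
Al2O3 (M=101.961): mol = 0.36337; Al = 0.72674, O = 1.09011.
SiO2 (M=60.083): mol = 0.71185; Si = 0.71185, O = 1.42370.
ΣO = 2.87314; factor = 8/ΣO = 2.78441.
Ca apfu = 0.35933 × 2.78441 = 1.001.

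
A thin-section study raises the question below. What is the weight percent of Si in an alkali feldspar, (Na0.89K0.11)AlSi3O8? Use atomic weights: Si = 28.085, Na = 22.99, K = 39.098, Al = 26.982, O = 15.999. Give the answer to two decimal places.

Molar mass of (Na0.89K0.11)AlSi3O8: 0.89×22.99 + 0.11×39.098 + 1×26.982 + 3×28.085 + 8×15.999 = 263.991 g/mol.
Mass of Si per formula unit: 3 × 28.085 = 84.255 g.
Weight fraction Si = 84.255 / 263.991 = 0.3192.

31.92 mass %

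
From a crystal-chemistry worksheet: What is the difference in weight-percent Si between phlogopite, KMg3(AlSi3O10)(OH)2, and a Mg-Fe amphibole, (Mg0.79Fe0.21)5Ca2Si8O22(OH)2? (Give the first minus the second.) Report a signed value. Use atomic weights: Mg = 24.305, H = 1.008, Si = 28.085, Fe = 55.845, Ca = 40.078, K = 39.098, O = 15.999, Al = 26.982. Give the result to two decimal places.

-6.38 percentage points

Si in KMg3(AlSi3O10)(OH)2: molar mass 417.254 g/mol; 3×28.085 = 84.255 g → 20.19 wt%.
Si in (Mg0.79Fe0.21)5Ca2Si8O22(OH)2: molar mass 845.470 g/mol; 8×28.085 = 224.680 g → 26.57 wt%.
Difference = 20.19 − 26.57 = -6.38 percentage points.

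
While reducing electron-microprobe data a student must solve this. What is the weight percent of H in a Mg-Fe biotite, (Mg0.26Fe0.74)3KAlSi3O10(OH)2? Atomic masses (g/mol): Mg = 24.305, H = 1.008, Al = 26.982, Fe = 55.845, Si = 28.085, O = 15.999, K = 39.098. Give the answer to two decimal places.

Formula mass = 0.78×24.305 + 2.22×55.845 + 1×39.098 + 1×26.982 + 3×28.085 + 12×15.999 + 2×1.008 = 487.273 g/mol, of which 2.016 g is H.
So H makes up 2.016/487.273 = 0.0041 of the mass, i.e. 0.41%.

0.41 weight percent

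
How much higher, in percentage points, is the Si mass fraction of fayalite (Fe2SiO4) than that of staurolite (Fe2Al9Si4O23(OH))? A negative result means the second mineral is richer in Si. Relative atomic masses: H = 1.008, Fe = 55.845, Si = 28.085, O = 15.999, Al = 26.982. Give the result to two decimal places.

Si in Fe2SiO4: molar mass 203.771 g/mol; 1×28.085 = 28.085 g → 13.78 wt%.
Si in Fe2Al9Si4O23(OH): molar mass 851.852 g/mol; 4×28.085 = 112.340 g → 13.19 wt%.
Difference = 13.78 − 13.19 = 0.59 percentage points.

0.59 percentage points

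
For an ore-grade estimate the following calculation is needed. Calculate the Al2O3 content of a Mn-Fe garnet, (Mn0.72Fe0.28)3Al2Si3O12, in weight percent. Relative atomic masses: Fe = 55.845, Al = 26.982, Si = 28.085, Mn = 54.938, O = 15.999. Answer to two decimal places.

Formula mass = 495.783 g/mol.
2 Al → 1.0000 mol Al2O3 per formula unit; M(Al2O3) = 101.961, so Al2O3 mass = 101.961 g.
101.961/495.783 × 100 = 20.57 wt%.

20.57 wt%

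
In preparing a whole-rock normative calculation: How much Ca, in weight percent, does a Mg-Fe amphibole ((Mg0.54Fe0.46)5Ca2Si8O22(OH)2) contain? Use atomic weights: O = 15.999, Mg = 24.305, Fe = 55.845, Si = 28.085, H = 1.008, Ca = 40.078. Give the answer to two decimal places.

9.06 weight percent

Formula mass = 2.70·24.305 + 2.30·55.845 + 2·40.078 + 8·28.085 + 24·15.999 + 2·1.008 = 884.895 g/mol, of which 80.156 g is Ca.
So Ca makes up 80.156/884.895 = 0.0906 of the mass, i.e. 9.06%.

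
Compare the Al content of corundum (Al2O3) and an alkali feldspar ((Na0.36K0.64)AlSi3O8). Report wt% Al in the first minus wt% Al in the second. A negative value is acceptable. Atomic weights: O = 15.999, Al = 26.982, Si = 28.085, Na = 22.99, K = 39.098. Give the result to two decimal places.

First mineral: 53.964 g Al in 101.961 g formula = 52.93 wt% Al.
Second mineral: 26.982 g Al in 272.528 g formula = 9.90 wt% Al.
52.93% − 9.90% gives a difference of 43.03 percentage points.

43.03 percentage points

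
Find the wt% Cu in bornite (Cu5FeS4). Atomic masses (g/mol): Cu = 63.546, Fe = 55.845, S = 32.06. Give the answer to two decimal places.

63.32 mass %

Formula mass = 5*63.546 + 1*55.845 + 4*32.06 = 501.815 g/mol, of which 317.730 g is Cu.
So Cu makes up 317.730/501.815 = 0.6332 of the mass, i.e. 63.32%.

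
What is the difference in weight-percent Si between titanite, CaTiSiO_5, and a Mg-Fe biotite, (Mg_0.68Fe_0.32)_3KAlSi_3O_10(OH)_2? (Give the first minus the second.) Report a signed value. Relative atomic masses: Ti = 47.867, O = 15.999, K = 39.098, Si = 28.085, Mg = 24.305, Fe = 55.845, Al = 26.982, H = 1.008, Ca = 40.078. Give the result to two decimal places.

-4.50 percentage points

M(CaTiSiO_5) = 196.025 g/mol, so wt% Si = 28.085/196.025 × 100 = 14.33%.
M((Mg_0.68Fe_0.32)_3KAlSi_3O_10(OH)_2) = 447.532 g/mol, so wt% Si = 84.255/447.532 × 100 = 18.83%.
14.33 − 18.83 = -4.50 pp.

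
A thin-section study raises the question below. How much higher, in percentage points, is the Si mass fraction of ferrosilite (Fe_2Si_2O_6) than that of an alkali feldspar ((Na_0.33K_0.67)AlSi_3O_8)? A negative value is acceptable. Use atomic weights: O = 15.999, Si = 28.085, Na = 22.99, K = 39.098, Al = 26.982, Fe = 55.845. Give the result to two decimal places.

Si in Fe_2Si_2O_6: molar mass 263.854 g/mol; 2×28.085 = 56.170 g → 21.29 wt%.
Si in (Na_0.33K_0.67)AlSi_3O_8: molar mass 273.011 g/mol; 3×28.085 = 84.255 g → 30.86 wt%.
Difference = 21.29 − 30.86 = -9.57 percentage points.

-9.57 percentage points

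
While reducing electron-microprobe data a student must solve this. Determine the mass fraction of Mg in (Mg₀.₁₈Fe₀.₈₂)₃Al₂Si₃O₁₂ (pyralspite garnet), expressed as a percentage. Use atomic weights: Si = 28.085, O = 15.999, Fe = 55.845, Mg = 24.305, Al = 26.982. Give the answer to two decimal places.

Formula mass = 0.54·24.305 + 2.46·55.845 + 2·26.982 + 3·28.085 + 12·15.999 = 480.710 g/mol, of which 13.125 g is Mg.
So Mg makes up 13.125/480.710 = 0.0273 of the mass, i.e. 2.73%.

2.73 wt%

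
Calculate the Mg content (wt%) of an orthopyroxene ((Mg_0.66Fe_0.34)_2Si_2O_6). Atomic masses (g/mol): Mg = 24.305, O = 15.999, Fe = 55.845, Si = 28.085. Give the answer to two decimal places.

Formula mass = 1.32·24.305 + 0.68·55.845 + 2·28.085 + 6·15.999 = 222.221 g/mol, of which 32.083 g is Mg.
So Mg makes up 32.083/222.221 = 0.1444 of the mass, i.e. 14.44%.

14.44 wt%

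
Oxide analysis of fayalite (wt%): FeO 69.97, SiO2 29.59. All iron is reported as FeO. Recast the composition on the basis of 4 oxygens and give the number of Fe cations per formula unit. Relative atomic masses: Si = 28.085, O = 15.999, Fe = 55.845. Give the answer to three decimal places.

1.989 Fe apfu

FeO: 69.97/71.844 = 0.97392 mol → 0.97392 mol Fe, 0.97392 mol O.
SiO2: 29.59/60.083 = 0.49249 mol → 0.49249 mol Si, 0.98498 mol O.
Total oxygen = 1.95890 mol. Normalization factor = 4/1.95890 = 2.04196.
Fe per 4 O = 0.97392 × 2.04196 = 1.989.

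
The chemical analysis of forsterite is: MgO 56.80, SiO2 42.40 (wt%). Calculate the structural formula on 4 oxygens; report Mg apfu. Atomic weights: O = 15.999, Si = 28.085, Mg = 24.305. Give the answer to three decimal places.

56.80 wt% MgO ÷ 40.304 g/mol = 1.40929 mol, giving 1.40929 Mg and 1.40929 O.
42.40 wt% SiO2 ÷ 60.083 g/mol = 0.70569 mol, giving 0.70569 Si and 1.41138 O.
Oxygen sums to 2.82067; scaling by 4/2.82067 = 1.41810 puts the formula on 4 O.
Mg: 1.40929 × 1.41810 = 1.999 atoms per formula unit.

1.999 Mg apfu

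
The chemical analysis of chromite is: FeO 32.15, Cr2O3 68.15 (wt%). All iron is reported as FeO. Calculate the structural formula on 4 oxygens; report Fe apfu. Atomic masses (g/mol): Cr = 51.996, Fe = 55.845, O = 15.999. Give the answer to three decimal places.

FeO (M=71.844): mol = 0.44750; Fe = 0.44750, O = 0.44750.
Cr2O3 (M=151.989): mol = 0.44839; Cr = 0.89678, O = 1.34517.
ΣO = 1.79267; factor = 4/ΣO = 2.23131.
Fe apfu = 0.44750 × 2.23131 = 0.999.

0.999 Fe apfu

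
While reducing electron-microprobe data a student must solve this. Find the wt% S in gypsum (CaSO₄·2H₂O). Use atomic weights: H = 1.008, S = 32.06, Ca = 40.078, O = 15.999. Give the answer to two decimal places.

18.62 weight percent

M(CaSO₄·2H₂O) = 172.164 g/mol.
S contributes 1 × 32.06 = 32.060 g per mole.
32.060/172.164 = 0.1862 → 18.62%.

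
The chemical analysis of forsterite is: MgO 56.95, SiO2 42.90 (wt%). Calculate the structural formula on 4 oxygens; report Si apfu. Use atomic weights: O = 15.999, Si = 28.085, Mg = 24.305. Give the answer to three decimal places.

56.95 wt% MgO ÷ 40.304 g/mol = 1.41301 mol, giving 1.41301 Mg and 1.41301 O.
42.90 wt% SiO2 ÷ 60.083 g/mol = 0.71401 mol, giving 0.71401 Si and 1.42802 O.
Oxygen sums to 2.84103; scaling by 4/2.84103 = 1.40794 puts the formula on 4 O.
Si: 0.71401 × 1.40794 = 1.005 atoms per formula unit.

1.005 Si apfu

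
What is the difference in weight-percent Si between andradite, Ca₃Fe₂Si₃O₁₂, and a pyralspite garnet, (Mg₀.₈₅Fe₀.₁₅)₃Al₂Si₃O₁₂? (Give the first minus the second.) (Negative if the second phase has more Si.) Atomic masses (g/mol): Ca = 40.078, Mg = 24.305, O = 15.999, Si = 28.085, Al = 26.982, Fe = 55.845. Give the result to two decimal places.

-3.61 percentage points

M(Ca₃Fe₂Si₃O₁₂) = 508.167 g/mol, so wt% Si = 84.255/508.167 × 100 = 16.58%.
M((Mg₀.₈₅Fe₀.₁₅)₃Al₂Si₃O₁₂) = 417.315 g/mol, so wt% Si = 84.255/417.315 × 100 = 20.19%.
16.58 − 20.19 = -3.61 pp.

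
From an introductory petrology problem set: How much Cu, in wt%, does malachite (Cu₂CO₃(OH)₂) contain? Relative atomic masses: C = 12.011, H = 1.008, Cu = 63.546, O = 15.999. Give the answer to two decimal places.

Molar mass of Cu₂CO₃(OH)₂: 2×63.546 + 1×12.011 + 5×15.999 + 2×1.008 = 221.114 g/mol.
Mass of Cu per formula unit: 2 × 63.546 = 127.092 g.
Weight fraction Cu = 127.092 / 221.114 = 0.5748.

57.48 wt%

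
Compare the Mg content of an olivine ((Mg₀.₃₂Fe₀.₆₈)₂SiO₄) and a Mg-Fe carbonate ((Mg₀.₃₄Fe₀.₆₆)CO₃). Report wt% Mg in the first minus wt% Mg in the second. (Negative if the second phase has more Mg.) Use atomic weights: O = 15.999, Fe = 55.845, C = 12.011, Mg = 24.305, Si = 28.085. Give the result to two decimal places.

M((Mg₀.₃₂Fe₀.₆₈)₂SiO₄) = 183.585 g/mol, so wt% Mg = 15.555/183.585 × 100 = 8.47%.
M((Mg₀.₃₄Fe₀.₆₆)CO₃) = 105.129 g/mol, so wt% Mg = 8.264/105.129 × 100 = 7.86%.
8.47 − 7.86 = 0.61 pp.

0.61 percentage points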